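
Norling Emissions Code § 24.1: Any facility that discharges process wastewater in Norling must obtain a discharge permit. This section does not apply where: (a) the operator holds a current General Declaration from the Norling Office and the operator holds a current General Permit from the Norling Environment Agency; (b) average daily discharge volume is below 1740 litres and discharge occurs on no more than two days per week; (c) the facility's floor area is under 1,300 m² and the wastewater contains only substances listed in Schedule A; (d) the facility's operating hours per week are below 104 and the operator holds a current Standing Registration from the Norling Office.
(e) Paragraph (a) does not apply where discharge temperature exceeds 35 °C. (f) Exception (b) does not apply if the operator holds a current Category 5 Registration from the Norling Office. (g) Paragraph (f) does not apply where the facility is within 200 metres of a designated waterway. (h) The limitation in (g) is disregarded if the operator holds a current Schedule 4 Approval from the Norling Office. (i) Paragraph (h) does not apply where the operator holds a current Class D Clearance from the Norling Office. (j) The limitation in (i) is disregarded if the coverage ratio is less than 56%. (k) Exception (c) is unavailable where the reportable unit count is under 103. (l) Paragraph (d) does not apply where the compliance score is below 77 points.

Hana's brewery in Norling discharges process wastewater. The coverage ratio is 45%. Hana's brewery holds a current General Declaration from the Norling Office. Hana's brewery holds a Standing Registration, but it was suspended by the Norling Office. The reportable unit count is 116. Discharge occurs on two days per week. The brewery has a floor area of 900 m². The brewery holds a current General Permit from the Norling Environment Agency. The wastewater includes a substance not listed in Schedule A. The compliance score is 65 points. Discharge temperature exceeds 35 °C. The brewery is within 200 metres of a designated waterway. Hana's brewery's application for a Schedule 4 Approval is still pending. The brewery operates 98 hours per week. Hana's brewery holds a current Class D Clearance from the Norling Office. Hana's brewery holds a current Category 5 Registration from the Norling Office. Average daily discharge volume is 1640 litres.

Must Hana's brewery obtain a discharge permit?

No — exception (b) applies; Hana's brewery is not required to obtain a discharge permit.

All of (a)'s requirements are met (a current General Declaration is held; a current General Permit is held). But: (e) operates against (a): discharge temperature exceeds 35 °C. So (a) is unavailable.
Exception (b)'s conditions are all satisfied: average daily discharge volume is 1640 litres, below the 1740 litres limit; discharge occurs on no more than two days per week. As to paragraphs (f)–(j): (f) is triggered (a current Category 5 Registration is held), but is itself disapplied by (g): (g) operates against (f): the brewery is within 200 m of a designated waterway. (h) is inapplicable (the Schedule 4 Approval is not current), so (g) stands. (b) remains available.
Exception (c) does not apply: the wastewater includes a non-Schedule-A substance.
Exception (d) does not apply: there is no Standing Registration in force.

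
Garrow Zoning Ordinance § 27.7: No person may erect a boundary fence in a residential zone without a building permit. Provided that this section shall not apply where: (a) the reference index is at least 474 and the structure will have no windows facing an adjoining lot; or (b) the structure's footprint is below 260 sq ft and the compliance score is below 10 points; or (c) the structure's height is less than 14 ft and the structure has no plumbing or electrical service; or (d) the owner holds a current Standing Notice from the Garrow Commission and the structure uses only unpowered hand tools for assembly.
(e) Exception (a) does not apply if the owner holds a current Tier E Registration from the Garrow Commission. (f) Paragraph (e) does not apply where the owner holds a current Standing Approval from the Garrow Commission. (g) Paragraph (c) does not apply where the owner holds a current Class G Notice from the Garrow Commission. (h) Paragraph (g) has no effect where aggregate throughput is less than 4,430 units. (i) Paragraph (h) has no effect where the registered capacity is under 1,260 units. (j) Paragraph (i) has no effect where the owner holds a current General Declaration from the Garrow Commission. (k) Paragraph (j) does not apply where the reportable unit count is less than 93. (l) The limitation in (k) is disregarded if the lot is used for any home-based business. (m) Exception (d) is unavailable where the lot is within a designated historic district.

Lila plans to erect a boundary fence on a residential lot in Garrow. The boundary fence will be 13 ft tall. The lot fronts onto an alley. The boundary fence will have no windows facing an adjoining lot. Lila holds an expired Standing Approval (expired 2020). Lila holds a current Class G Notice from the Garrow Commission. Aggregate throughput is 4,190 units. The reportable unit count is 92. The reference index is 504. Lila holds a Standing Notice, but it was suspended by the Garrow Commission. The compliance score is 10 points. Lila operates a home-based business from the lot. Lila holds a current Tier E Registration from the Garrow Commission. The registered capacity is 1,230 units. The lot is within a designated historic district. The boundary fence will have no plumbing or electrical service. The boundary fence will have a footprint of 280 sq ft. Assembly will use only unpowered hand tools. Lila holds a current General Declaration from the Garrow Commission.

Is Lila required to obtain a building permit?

Exception (a) is satisfied on its face — the reference index is 504, meeting the 474 threshold; no windows face an adjoining lot. However, paragraphs (e)–(f) must be considered: (e) operates against (a): a current Tier E Registration is held. (f) is inapplicable (the Standing Approval is not current), so (e) stands. Exception (a) does not apply.
Exception (b) does not apply: the structure's footprint is 280 sq ft, not below 260 sq ft.
Exception (c): the structure's height is 13 ft, less than the 14 ft limit; there is no plumbing or electrical service — every condition holds. Applying paragraphs (g)–(l): (g) would limit (c) — a current Class G Notice is held — but (h) sets (g) aside: (h) applies — aggregate throughput is 4,190 units, less than the 4,430 units limit. (i) would limit (h) — the registered capacity is 1,230 units, under the 1,260 units limit — but (j) sets (i) aside: (j) operates against (i): a current General Declaration is held. (k) would limit (j) — the reportable unit count is 92, less than the 93 limit — but (l) sets (k) aside: (l) operates against (k): a home-based business operates on the lot. Exception (c) stands.
Exception (d) requires that the owner holds a current Standing Notice from the Garrow Commission; but there is no Standing Notice in force, so (d) is unavailable.

No — exception (c) applies; Lila does not need a building permit.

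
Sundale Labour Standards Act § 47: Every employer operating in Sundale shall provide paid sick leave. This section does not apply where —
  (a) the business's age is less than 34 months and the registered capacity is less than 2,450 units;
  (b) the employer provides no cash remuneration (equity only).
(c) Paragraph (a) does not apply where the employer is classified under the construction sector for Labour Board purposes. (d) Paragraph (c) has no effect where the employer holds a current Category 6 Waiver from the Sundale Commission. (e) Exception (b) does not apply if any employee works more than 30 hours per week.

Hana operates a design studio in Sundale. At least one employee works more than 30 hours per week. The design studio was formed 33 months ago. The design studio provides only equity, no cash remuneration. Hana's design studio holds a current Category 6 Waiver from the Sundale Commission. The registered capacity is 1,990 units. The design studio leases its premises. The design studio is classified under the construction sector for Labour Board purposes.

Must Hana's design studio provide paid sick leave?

No — exception (a) applies; Hana's design studio is not required to provide paid sick leave.

Exception (a): the business's age is 33 months, less than the 34 months limit; the registered capacity is 1,990 units, less than the 2,450 units limit — every condition holds. Applying paragraphs (c)–(d): (c) is triggered (the design studio is classified under the construction sector), but is set aside by (d): (d) operates against (c): a current Category 6 Waiver is held. (a) remains available.
All of (b)'s requirements are met (remuneration is equity-only). But applying paragraph (e): (e) operates against (b): at least one employee exceeds 30 hours/week. So (b) is unavailable.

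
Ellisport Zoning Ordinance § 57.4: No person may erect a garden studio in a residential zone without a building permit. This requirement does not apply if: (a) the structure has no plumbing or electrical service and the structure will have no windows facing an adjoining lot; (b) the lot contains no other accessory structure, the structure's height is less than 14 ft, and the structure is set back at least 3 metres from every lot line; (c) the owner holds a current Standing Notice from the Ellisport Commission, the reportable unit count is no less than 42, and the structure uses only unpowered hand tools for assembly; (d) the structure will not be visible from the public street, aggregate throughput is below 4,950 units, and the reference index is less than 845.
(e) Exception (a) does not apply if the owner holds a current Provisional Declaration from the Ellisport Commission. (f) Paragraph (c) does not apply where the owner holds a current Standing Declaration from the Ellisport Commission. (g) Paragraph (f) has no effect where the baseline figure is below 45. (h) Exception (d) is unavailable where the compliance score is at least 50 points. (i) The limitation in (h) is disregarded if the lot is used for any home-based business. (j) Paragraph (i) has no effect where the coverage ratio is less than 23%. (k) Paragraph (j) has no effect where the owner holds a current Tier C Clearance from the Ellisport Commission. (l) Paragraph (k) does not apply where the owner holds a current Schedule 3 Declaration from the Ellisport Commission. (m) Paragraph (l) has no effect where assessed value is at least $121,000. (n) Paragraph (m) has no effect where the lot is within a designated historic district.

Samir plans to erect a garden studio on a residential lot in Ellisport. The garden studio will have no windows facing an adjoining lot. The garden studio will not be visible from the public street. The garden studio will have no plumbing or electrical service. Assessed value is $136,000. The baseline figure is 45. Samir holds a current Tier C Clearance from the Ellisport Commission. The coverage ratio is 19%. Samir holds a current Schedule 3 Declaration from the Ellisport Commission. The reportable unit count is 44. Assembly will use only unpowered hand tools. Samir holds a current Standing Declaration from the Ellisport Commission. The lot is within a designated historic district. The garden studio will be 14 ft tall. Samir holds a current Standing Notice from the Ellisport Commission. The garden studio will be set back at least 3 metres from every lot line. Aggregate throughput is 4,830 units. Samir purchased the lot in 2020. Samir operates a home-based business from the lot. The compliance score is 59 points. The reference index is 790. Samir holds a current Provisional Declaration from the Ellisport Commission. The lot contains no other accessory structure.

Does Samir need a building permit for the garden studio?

Exception (a): there is no plumbing or electrical service; no windows face an adjoining lot — every condition holds. But: (e) operates against (a): a current Provisional Declaration is held. So (a) is unavailable.
Exception (b) requires that the structure's height is less than 14 ft; but the structure's height is 14 ft, not less than 14 ft, so (b) is unavailable.
Exception (c): a current Standing Notice is held; the reportable unit count is 44, meeting the 42 threshold; assembly uses only hand tools — every condition holds. However, paragraphs (f)–(g) must be considered: (f) operates against (c): a current Standing Declaration is held. (g) is inapplicable (the baseline figure is 45, not below 45), so (f) stands. So (c) is unavailable.
Exception (d)'s conditions are all satisfied: the structure will not be visible from the street; aggregate throughput is 4,830 units, below the 4,950 units limit; the reference index is 790, less than the 845 limit. But applying paragraphs (h)–(n): (h) applies — the compliance score is 59 points, meeting the 50 points threshold. (i) applies (a home-based business operates on the lot), but is overridden by (j): (j) is engaged — the coverage ratio is 19%, less than the 23% limit. (k) is triggered (a current Tier C Clearance is held), but is itself disapplied by (l): (l) operates against (k): a current Schedule 3 Declaration is held. (m) is triggered (assessed value is $136,000, meeting the $121,000 threshold), but is overridden by (n): (n) applies — the lot is in a historic district. (d) is therefore removed.
No exception is made out. Samir falls within the general rule.

Yes — Samir must obtain a building permit.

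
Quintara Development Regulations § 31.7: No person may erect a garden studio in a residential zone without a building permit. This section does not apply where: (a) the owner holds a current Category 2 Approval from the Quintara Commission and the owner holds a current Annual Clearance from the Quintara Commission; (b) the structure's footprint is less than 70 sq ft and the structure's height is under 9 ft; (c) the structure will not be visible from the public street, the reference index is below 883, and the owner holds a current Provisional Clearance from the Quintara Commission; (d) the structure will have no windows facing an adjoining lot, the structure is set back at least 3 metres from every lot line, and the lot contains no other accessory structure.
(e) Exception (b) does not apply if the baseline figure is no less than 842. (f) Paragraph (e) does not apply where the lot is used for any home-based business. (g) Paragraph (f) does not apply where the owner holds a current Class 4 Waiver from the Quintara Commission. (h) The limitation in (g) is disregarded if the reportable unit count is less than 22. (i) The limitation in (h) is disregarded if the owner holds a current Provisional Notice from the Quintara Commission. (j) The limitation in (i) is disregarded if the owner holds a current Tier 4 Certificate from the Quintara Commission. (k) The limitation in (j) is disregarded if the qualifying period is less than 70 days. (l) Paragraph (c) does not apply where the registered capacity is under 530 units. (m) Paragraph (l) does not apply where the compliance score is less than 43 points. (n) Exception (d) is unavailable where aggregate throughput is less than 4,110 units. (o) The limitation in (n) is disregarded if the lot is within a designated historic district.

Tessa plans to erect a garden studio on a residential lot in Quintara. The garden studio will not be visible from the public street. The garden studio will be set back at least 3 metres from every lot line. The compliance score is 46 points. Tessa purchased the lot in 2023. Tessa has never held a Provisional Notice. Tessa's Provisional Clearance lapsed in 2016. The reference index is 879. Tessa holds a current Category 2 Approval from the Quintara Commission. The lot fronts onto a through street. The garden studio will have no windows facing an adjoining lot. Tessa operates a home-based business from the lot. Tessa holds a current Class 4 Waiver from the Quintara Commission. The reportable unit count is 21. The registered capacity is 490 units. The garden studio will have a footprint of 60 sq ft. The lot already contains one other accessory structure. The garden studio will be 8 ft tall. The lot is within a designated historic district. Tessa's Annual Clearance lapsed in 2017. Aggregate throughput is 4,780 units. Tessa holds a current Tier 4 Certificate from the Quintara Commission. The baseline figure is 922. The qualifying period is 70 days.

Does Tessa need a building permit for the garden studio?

No — exception (b) applies; Tessa does not need a building permit.

Exception (a) fails — no current Annual Clearance is held.
Exception (b) is satisfied on its face — the structure's footprint is 60 sq ft, less than the 70 sq ft limit; the structure's height is 8 ft, under the 9 ft limit. Considering the limiting provisions: (e) would limit (b) — the baseline figure is 922, meeting the 842 threshold — but (f) sets (e) aside: (f) operates against (e): a home-based business operates on the lot. (g) is triggered (a current Class 4 Waiver is held), but is overridden by (h): (h) is engaged — the reportable unit count is 21, less than the 22 limit. (i) is inapplicable (the Provisional Notice is not current), so (h) stands. So (b) applies.
Exception (c) fails — no current Provisional Clearance is held.
Exception (d) fails — the lot already has another accessory structure.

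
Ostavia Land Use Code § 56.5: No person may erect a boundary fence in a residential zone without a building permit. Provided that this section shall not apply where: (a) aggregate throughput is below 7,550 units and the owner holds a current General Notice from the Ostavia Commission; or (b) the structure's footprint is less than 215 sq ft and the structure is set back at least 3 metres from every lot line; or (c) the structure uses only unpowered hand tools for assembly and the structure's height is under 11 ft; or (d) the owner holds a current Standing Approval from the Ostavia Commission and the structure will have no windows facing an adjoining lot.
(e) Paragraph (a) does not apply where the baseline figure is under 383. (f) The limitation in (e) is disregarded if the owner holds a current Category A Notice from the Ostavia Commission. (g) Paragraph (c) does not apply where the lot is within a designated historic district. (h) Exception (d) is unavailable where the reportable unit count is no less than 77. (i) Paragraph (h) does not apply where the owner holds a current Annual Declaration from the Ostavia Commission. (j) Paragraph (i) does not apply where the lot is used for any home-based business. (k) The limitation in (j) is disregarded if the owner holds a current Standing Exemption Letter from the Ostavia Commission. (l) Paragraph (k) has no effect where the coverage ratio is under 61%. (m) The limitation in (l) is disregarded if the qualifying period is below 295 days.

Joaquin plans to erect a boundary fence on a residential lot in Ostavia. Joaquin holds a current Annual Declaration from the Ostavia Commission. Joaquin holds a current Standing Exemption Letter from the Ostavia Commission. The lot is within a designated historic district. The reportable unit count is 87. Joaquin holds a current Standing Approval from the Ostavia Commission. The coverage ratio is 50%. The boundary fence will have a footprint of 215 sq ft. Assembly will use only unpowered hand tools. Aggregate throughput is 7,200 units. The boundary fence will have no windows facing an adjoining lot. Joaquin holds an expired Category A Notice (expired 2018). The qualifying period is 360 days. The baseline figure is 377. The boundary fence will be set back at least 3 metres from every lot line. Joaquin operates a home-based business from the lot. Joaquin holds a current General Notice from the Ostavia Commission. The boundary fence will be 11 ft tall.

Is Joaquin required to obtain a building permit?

Yes — Joaquin must obtain a building permit.

Exception (a)'s conditions are all satisfied: aggregate throughput is 7,200 units, below the 7,550 units limit; a current General Notice is held. But applying paragraphs (e)–(f): (e) is triggered — the baseline figure is 377, under the 383 limit. (f) does not operate here (no current Category A Notice is held), so (e) stands. So (a) is unavailable.
Exception (b) fails — the structure's footprint is 215 sq ft, not less than 215 sq ft.
Exception (c) does not apply: the structure's height is 11 ft, not under 11 ft.
Exception (d)'s conditions are all satisfied: a current Standing Approval is held; no windows face an adjoining lot. But: (h) operates — the reportable unit count is 87, meeting the 77 threshold. (i) is engaged (a current Annual Declaration is held), but is itself disapplied by (j): (j) operates — a home-based business operates on the lot. (k) would limit (j) — a current Standing Exemption Letter is held — but (l) sets (k) aside: (l) operates — the coverage ratio is 50%, under the 61% limit. (m), which would lift (l), does not operate here — the qualifying period is 360 days, not below 295 days. So (d) is unavailable.
None of the exceptions is available; § 56.5 applies in full.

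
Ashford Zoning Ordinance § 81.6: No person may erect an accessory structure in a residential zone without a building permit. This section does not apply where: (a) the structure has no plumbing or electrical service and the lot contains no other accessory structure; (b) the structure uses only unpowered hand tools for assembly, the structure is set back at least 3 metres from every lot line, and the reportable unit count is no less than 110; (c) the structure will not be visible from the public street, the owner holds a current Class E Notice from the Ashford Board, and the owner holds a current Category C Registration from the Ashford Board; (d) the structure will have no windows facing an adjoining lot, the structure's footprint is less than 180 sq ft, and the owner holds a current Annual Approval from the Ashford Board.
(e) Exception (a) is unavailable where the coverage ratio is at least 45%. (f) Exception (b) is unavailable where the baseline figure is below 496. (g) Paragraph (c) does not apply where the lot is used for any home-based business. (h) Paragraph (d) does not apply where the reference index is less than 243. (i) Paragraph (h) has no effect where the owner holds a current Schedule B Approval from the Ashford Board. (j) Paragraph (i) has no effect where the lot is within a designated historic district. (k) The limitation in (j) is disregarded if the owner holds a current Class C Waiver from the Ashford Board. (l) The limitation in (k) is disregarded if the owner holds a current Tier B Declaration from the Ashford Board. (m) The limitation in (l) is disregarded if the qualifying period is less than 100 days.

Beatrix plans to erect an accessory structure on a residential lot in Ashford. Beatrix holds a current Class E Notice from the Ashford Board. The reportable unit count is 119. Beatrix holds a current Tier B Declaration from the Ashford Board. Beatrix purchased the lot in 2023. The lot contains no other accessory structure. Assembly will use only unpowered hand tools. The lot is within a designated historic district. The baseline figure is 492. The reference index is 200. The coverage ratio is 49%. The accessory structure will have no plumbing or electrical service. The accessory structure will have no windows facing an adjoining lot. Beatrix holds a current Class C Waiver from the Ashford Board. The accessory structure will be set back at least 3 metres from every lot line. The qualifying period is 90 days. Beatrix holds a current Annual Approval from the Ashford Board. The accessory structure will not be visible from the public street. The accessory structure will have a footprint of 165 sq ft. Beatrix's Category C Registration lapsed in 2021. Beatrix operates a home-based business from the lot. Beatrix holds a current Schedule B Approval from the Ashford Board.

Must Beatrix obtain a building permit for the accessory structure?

No — exception (d) applies; Beatrix does not need a building permit.

Exception (a)'s conditions are all satisfied: there is no plumbing or electrical service; the lot has no other accessory structure. But applying paragraph (e): (e) operates against (a): the coverage ratio is 49%, meeting the 45% threshold. So (a) is unavailable.
All of (b)'s requirements are met (assembly uses only hand tools; the setback is at least 3 m on every side; the reportable unit count is 119, meeting the 110 threshold). But applying paragraph (f): (f) operates against (b): the baseline figure is 492, below the 496 limit. Exception (b) does not apply.
Exception (c) fails — no current Category C Registration is held.
Exception (d): no windows face an adjoining lot; the structure's footprint is 165 sq ft, less than the 180 sq ft limit; a current Annual Approval is held — every condition holds. Applying paragraphs (h)–(m): (h) would limit (d) — the reference index is 200, less than the 243 limit — but (i) sets (h) aside: (i) operates against (h): a current Schedule B Approval is held. (j) operates (the lot is in a historic district), but is overridden by (k): (k) operates against (j): a current Class C Waiver is held. (l) would limit (k) — a current Tier B Declaration is held — but (m) sets (l) aside: (m) operates against (l): the qualifying period is 90 days, less than the 100 days limit. Exception (d) stands.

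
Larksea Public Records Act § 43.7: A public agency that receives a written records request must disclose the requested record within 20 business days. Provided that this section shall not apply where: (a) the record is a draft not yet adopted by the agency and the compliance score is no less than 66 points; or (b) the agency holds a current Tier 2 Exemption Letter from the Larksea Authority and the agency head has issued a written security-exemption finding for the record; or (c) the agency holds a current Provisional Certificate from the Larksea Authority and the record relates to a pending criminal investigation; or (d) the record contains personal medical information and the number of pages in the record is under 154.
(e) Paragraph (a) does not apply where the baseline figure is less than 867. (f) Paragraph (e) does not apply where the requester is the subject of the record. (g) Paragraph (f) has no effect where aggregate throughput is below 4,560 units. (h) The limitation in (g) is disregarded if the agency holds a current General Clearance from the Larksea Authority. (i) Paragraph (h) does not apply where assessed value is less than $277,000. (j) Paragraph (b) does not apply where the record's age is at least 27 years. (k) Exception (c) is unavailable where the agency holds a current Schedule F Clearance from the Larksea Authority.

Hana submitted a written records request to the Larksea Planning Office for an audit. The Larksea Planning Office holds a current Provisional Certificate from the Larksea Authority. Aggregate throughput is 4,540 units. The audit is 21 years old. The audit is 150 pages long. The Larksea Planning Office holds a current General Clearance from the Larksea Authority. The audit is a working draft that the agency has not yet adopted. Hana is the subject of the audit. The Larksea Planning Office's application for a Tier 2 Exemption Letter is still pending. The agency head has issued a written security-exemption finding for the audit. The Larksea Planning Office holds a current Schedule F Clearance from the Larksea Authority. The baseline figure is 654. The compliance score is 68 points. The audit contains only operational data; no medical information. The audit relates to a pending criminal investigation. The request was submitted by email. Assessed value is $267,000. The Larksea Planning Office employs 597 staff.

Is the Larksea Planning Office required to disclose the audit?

Yes — the Larksea Planning Office must disclose the audit.

Exception (a)'s conditions are all satisfied: the audit is an unadopted draft; the compliance score is 68 points, meeting the 66 points threshold. But: (e) is engaged — the baseline figure is 654, less than the 867 limit. (f) is engaged (Hana is the subject of the audit), but is itself disapplied by (g): (g) operates against (f): aggregate throughput is 4,540 units, below the 4,560 units limit. (h) is triggered (a current General Clearance is held), but is itself disapplied by (i): (i) applies — assessed value is $267,000, less than the $277,000 limit. So (a) is unavailable.
Exception (b) requires that the agency holds a current Tier 2 Exemption Letter from the Larksea Authority; but there is no Tier 2 Exemption Letter in force, so (b) is unavailable.
Exception (c) is satisfied on its face — a current Provisional Certificate is held; the audit relates to a pending investigation. However, paragraph (k) must be considered: (k) operates against (c): a current Schedule F Clearance is held. (c) is therefore removed.
Exception (d) fails — the audit contains only operational data.
No exception is made out. the Larksea Planning Office falls within the general rule.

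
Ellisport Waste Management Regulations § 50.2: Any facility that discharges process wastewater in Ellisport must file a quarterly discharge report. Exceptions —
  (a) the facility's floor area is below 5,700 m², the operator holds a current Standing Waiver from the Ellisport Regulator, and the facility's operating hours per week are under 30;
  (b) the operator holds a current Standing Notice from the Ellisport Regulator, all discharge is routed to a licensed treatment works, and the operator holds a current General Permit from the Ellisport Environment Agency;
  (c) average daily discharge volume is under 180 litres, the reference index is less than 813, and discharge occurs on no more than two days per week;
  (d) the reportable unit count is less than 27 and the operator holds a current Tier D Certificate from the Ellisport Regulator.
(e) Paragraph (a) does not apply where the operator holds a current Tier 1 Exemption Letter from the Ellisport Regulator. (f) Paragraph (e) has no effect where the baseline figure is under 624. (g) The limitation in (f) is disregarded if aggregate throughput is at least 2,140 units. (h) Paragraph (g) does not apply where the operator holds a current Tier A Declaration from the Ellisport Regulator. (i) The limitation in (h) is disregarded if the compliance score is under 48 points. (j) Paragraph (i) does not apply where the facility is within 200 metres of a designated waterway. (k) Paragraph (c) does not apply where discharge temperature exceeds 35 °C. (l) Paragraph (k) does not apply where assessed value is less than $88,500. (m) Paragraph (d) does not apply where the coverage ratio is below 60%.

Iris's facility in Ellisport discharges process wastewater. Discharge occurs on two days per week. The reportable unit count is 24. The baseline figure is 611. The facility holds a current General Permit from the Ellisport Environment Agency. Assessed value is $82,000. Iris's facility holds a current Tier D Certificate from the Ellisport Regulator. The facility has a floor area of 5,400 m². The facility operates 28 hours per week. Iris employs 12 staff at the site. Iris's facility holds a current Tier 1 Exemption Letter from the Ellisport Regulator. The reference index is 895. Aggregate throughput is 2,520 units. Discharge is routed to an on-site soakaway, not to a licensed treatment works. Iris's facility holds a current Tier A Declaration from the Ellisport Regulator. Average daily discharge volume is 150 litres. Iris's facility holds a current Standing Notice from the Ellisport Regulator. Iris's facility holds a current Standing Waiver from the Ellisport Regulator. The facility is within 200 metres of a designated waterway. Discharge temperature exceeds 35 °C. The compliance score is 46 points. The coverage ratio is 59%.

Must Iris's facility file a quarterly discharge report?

No — exception (a) applies; Iris's facility is not required to file a quarterly discharge report.

Exception (a) is satisfied on its face — the facility's floor area is 5,400 m², below the 5,700 m² limit; a current Standing Waiver is held; the facility's operating hours per week are 28, under the 30 limit. Considering the limiting provisions: (e) is triggered (a current Tier 1 Exemption Letter is held), but is overridden by (f): (f) applies — the baseline figure is 611, under the 624 limit. (g) would limit (f) — aggregate throughput is 2,520 units, meeting the 2,140 units threshold — but (h) sets (g) aside: (h) operates against (g): a current Tier A Declaration is held. (i) is triggered (the compliance score is 46 points, under the 48 points limit), but is overridden by (j): (j) operates against (i): the facility is within 200 m of a designated waterway. (a) remains available.
Exception (b) requires that all discharge is routed to a licensed treatment works; but discharge is not routed to a licensed treatment works, so (b) is unavailable.
Exception (c) requires that the reference index is less than 813; but the reference index is 895, not less than 813, so (c) is unavailable.
Exception (d): the reportable unit count is 24, less than the 27 limit; a current Tier D Certificate is held — every condition holds. But applying paragraph (m): (m) applies — the coverage ratio is 59%, below the 60% limit. (d) is therefore removed.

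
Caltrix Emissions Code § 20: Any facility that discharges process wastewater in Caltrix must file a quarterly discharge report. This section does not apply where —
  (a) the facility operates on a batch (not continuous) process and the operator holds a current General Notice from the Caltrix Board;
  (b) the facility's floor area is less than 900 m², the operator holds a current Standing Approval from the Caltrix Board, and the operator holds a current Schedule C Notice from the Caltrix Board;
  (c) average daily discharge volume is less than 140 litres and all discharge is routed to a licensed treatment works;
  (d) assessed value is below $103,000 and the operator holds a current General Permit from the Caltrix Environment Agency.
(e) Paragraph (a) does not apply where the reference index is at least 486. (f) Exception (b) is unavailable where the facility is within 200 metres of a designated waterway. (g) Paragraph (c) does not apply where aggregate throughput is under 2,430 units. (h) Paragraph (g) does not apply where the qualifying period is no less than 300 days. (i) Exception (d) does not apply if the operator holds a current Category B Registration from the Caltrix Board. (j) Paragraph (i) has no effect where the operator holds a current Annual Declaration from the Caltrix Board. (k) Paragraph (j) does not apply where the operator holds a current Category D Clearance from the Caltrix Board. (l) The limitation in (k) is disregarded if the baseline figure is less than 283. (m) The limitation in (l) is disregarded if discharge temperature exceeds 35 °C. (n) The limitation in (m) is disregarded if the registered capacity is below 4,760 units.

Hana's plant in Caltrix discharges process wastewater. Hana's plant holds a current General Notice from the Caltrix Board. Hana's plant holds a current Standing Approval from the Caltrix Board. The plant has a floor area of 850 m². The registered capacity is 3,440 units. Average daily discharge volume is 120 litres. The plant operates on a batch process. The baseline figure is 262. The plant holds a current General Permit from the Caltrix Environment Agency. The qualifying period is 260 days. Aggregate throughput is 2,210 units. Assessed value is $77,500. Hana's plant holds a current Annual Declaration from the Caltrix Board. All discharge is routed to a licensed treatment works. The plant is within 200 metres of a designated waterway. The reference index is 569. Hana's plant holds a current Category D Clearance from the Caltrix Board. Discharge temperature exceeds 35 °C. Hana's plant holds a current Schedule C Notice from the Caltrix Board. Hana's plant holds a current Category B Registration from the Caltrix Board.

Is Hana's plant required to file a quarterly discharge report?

No — exception (d) applies; Hana's plant is not required to file a quarterly discharge report.

Exception (a)'s conditions are all satisfied: the facility operates on a batch process; a current General Notice is held. However, paragraph (e) must be considered: (e) is engaged — the reference index is 569, meeting the 486 threshold. Exception (a) does not apply.
All of (b)'s requirements are met (the facility's floor area is 850 m², less than the 900 m² limit; a current Standing Approval is held; a current Schedule C Notice is held). But applying paragraph (f): (f) applies — the plant is within 200 m of a designated waterway. So (b) is unavailable.
Exception (c) is satisfied on its face — average daily discharge volume is 120 litres, less than the 140 litres limit; discharge is routed to a licensed treatment works. However, paragraphs (g)–(h) must be considered: (g) operates — aggregate throughput is 2,210 units, under the 2,430 units limit. (h) does not operate here (the qualifying period is 260 days, short of 300 days), so (g) stands. Exception (c) does not apply.
Exception (d): assessed value is $77,500, below the $103,000 limit; a current General Permit is held — every condition holds. Under paragraphs (i)–(n): (i) would limit (d) — a current Category B Registration is held — but (j) sets (i) aside: (j) is engaged — a current Annual Declaration is held. (k) operates (a current Category D Clearance is held), but is set aside by (l): (l) operates against (k): the baseline figure is 262, less than the 283 limit. (m) applies (discharge temperature exceeds 35 °C), but is displaced by (n): (n) operates against (m): the registered capacity is 3,440 units, below the 4,760 units limit. Exception (d) stands.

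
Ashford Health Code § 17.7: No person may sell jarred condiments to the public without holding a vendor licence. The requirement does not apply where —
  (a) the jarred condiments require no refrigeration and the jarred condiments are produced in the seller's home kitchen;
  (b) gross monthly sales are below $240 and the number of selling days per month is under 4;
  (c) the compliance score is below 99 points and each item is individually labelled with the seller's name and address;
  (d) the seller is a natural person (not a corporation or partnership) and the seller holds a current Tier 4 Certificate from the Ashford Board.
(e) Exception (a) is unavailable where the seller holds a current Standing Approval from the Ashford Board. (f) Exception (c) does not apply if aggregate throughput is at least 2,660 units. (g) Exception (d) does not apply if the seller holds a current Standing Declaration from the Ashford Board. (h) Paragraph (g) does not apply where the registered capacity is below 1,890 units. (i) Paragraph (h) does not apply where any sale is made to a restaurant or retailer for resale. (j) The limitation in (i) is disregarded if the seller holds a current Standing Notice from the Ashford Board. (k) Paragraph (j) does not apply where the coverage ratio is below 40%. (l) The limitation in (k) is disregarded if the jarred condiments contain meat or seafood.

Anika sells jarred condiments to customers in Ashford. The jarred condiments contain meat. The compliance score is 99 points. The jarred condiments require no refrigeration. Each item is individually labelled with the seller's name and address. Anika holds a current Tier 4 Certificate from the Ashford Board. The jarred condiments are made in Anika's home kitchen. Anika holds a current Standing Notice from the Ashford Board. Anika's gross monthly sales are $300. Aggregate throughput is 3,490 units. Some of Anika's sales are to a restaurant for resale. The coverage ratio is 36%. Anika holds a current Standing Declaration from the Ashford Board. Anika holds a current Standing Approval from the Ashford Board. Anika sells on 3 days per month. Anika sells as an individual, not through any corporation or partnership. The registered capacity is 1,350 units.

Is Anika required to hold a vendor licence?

No — exception (d) applies; Anika is not required to hold a vendor licence.

All of (a)'s requirements are met (the jarred condiments are shelf-stable; the jarred condiments are home-kitchen produced). But applying paragraph (e): (e) applies — a current Standing Approval is held. So (a) is unavailable.
Exception (b) does not apply: gross monthly sales are $300, not below $240.
Exception (c) requires that the compliance score is below 99 points; but the compliance score is 99 points, not below 99 points, so (c) is unavailable.
Exception (d) is satisfied on its face — the seller is a natural person; a current Tier 4 Certificate is held. Applying paragraphs (g)–(l): (g) would limit (d) — a current Standing Declaration is held — but (h) sets (g) aside: (h) is triggered — the registered capacity is 1,350 units, below the 1,890 units limit. (i) would limit (h) — some sales are to a restaurant for resale — but (j) sets (i) aside: (j) operates against (i): a current Standing Notice is held. (k) is triggered (the coverage ratio is 36%, below the 40% limit), but is set aside by (l): (l) operates against (k): the jarred condiments contain meat. So (d) applies.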